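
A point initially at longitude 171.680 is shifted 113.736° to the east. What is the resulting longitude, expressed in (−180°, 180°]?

Start at +171.680°; shift +113.736° → +285.416°.
+285.416° lies outside (−180°, 180°]; subtract 360° → -74.584°.

-74.584°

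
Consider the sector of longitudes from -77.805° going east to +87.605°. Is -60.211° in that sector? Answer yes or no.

Yes

Band width going east from -77.805° to +87.605°: ((87.605 − -77.805) mod 360) = 165.410°.
Offset of -60.211° east of the west edge: ((-60.211 − -77.805) mod 360) = 17.594°.
17.594° ≤ 165.410° ⇒ inside.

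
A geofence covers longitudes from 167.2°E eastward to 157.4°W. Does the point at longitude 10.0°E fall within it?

No

Band width going east from +167.2° to -157.4°: ((-157.4 − 167.2) mod 360) = 35.4°.
Offset of +10.0° east of the west edge: ((10.0 − 167.2) mod 360) = 202.8°.
202.8° > 35.4° ⇒ outside.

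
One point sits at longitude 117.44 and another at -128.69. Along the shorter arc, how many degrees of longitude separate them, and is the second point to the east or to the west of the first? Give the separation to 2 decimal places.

Raw difference: -128.69 − 117.44 = -246.13°.
Normalise into (−180°, 180°]: -246.13° + 360° = 113.87°.
Positive ⇒ the second point lies to the east; separation 113.87°.

113.87° east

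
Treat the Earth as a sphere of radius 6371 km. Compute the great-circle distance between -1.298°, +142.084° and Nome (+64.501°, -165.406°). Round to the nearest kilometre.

Δλ = -165.406 − 142.084 = -307.490°; wrapped into (−180°, 180°]: 52.510°.
Δφ = 64.501 − -1.298 = 65.799°.
a = sin²(Δφ/2) + cos φ₁ · cos φ₂ · sin²(Δλ/2) = 0.379252.
c = 2·atan2(√a, √(1−a)) = 1.32689 rad → d = 6371·c ≈ 8453.61 km.

8454 km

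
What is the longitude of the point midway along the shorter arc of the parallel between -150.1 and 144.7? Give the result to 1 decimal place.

+177.3°

Signed shortest Δλ from -150.1° to +144.7° is -65.2°.
Midpoint longitude = -150.1° + (-65.2°)/2 = -150.1° − 32.6° = -182.7°.
Normalise into (−180°, 180°]: +177.3°.
(The naïve average (-150.1 + +144.7)/2 = -2.7° is on the wrong side of the globe.)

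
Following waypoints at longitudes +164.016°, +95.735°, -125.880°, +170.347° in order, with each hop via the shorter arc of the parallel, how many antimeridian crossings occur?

2

Leg 1: +164.016° → +95.735°, shortest Δλ = -68.281° (west) — does not cross 180°.
Leg 2: +95.735° → -125.880°, shortest Δλ = 138.385° (east) — crosses 180°.
Leg 3: -125.880° → +170.347°, shortest Δλ = -63.773° (west) — crosses 180°.
Total crossings: 2.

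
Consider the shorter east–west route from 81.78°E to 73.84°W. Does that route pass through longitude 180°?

No

Signed shortest Δλ = ((-73.84 − 81.78 + 180) mod 360) − 180 = -155.62°.
Going west by 155.62° from +81.78° reaches -73.84° without touching 180°.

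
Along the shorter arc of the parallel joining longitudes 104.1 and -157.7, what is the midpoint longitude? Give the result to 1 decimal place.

Signed shortest Δλ from +104.1° to -157.7° is +98.2°.
Midpoint longitude = +104.1° + (+98.2°)/2 = +104.1° + 49.1° = +153.2°.
(The naïve average (+104.1 + -157.7)/2 = -26.8° is on the wrong side of the globe.)

+153.2°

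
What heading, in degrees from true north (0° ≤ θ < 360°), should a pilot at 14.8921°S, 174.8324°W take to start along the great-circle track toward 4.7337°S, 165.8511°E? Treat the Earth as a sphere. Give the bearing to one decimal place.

Δλ = 165.8511 − -174.8324 = 340.6835°; wrapped into (−180°, 180°]: -19.3165°.
θ = atan2( sin Δλ · cos φ₂ , cos φ₁ · sin φ₂ − sin φ₁ · cos φ₂ · cos Δλ )
  = atan2(-0.32966, 0.16195) = -63.836° → normalised to [0°, 360°): 296.164°.

296.2°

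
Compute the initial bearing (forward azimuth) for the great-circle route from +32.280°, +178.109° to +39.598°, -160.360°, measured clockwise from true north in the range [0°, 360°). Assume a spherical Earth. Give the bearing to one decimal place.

61.1°

Δλ = -160.360 − 178.109 = -338.469°; wrapped into (−180°, 180°]: 21.531°.
θ = atan2( sin Δλ · cos φ₂ , cos φ₁ · sin φ₂ − sin φ₁ · cos φ₂ · cos Δλ )
  = atan2(0.28279, 0.15609) = 61.103° → normalised to [0°, 360°): 61.103°.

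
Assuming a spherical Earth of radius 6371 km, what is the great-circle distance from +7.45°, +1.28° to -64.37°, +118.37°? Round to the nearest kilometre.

12031 km

Δλ = 118.37 − 1.28 = 117.09°.
Δφ = -64.37 − 7.45 = -71.82°.
a = sin²(Δφ/2) + cos φ₁ · cos φ₂ · sin²(Δλ/2) = 0.656111.
c = 2·atan2(√a, √(1−a)) = 1.88833 rad → d = 6371·c ≈ 12030.54 km.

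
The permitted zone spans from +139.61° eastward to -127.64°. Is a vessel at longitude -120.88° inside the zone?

No

Band width going east from +139.61° to -127.64°: ((-127.64 − 139.61) mod 360) = 92.75°.
Offset of -120.88° east of the west edge: ((-120.88 − 139.61) mod 360) = 99.51°.
99.51° > 92.75° ⇒ outside.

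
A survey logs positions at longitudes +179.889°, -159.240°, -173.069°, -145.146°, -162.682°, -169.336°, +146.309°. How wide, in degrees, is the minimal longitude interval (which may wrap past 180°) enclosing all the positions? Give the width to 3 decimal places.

68.545°

Sort the longitudes: -173.069°, -169.336°, -162.682°, -159.240°, -145.146°, +146.309°, +179.889°.
Eastward gaps between consecutive values (wrapping around): 3.733°, 6.654°, 3.442°, 14.094°, 291.455°, 33.580°, 7.042°.
Largest gap = 291.455° ⇒ minimal covering band is its complement: 360° − 291.455° = 68.545°.
Band runs from +146.309° eastward to -145.146°, crossing the antimeridian.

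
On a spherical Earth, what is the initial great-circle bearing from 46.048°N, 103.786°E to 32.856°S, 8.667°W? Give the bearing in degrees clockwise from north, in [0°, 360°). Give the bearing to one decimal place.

259.4°

Δλ = -8.667 − 103.786 = -112.453°.
θ = atan2( sin Δλ · cos φ₂ , cos φ₁ · sin φ₂ − sin φ₁ · cos φ₂ · cos Δλ )
  = atan2(-0.77636, -0.14557) = -100.620° → normalised to [0°, 360°): 259.380°.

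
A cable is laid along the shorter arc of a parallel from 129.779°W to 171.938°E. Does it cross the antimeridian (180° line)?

Naïve |171.938 − -129.779| = 301.717° > 180°, so the shorter arc goes the other way round — across 180°.
Signed shortest Δλ = ((171.938 − -129.779 + 180) mod 360) − 180 = -58.283°.
Going west by 58.283° from -129.779° passes through 180° before reaching +171.938°.

Yes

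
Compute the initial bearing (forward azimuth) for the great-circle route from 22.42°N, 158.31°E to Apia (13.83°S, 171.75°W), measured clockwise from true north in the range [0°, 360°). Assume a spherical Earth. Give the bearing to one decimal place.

Δλ = -171.75 − 158.31 = -330.06°; wrapped into (−180°, 180°]: 29.94°.
θ = atan2( sin Δλ · cos φ₂ , cos φ₁ · sin φ₂ − sin φ₁ · cos φ₂ · cos Δλ )
  = atan2(0.48462, -0.54189) = 138.193° → normalised to [0°, 360°): 138.193°.

138.2°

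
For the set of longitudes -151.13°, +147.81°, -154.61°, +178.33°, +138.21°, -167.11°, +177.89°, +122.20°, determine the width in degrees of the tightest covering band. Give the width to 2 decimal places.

86.67°

Sort the longitudes: -167.11°, -154.61°, -151.13°, +122.20°, +138.21°, +147.81°, +177.89°, +178.33°.
Eastward gaps between consecutive values (wrapping around): 12.50°, 3.48°, 273.33°, 16.01°, 9.60°, 30.08°, 0.44°, 14.56°.
Largest gap = 273.33° ⇒ minimal covering band is its complement: 360° − 273.33° = 86.67°.
Band runs from +122.20° eastward to -151.13°, crossing the antimeridian.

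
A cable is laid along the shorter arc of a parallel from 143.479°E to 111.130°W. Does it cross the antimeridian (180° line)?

Naïve |-111.130 − 143.479| = 254.609° > 180°, so the shorter arc goes the other way round — across 180°.
Signed shortest Δλ = ((-111.130 − 143.479 + 180) mod 360) − 180 = 105.391°.
Going east by 105.391° from +143.479° passes through 180° before reaching -111.130°.

Yes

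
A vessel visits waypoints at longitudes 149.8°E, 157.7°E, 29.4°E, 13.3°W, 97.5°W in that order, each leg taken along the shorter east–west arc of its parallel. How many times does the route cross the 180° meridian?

0

Leg 1: +149.8° → +157.7°, shortest Δλ = 7.9° (east) — does not cross 180°.
Leg 2: +157.7° → +29.4°, shortest Δλ = -128.3° (west) — does not cross 180°.
Leg 3: +29.4° → -13.3°, shortest Δλ = -42.7° (west) — does not cross 180°.
Leg 4: -13.3° → -97.5°, shortest Δλ = -84.2° (west) — does not cross 180°.
Total crossings: 0.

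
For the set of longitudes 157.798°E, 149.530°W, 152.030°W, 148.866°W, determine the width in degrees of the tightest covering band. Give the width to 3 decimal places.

Sort the longitudes: -152.030°, -149.530°, -148.866°, +157.798°.
Eastward gaps between consecutive values (wrapping around): 2.500°, 0.664°, 306.664°, 50.172°.
Largest gap = 306.664° ⇒ minimal covering band is its complement: 360° − 306.664° = 53.336°.
Band runs from +157.798° eastward to -148.866°, crossing the antimeridian.

53.336°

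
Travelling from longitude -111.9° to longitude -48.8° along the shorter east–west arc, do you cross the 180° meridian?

No

Signed shortest Δλ = ((-48.8 − -111.9 + 180) mod 360) − 180 = 63.1°.
Going east by 63.1° from -111.9° reaches -48.8° without touching 180°.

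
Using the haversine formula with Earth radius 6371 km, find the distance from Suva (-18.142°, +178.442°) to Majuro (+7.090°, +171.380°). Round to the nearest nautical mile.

1572 nmi

Δλ = 171.380 − 178.442 = -7.062°.
Δφ = 7.090 − -18.142 = 25.232°.
a = sin²(Δφ/2) + cos φ₁ · cos φ₂ · sin²(Δλ/2) = 0.051282.
c = 2·atan2(√a, √(1−a)) = 0.45688 rad → d = 6371·c ≈ 2910.76 km ≈ 1571.68 nmi.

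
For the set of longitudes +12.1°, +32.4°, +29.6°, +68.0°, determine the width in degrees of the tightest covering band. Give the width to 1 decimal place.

Sort the longitudes: +12.1°, +29.6°, +32.4°, +68.0°.
Eastward gaps between consecutive values (wrapping around): 17.5°, 2.8°, 35.6°, 304.1°.
Largest gap = 304.1° ⇒ minimal covering band is its complement: 360° − 304.1° = 55.9°.
Band runs from +12.1° eastward to +68.0°.

55.9°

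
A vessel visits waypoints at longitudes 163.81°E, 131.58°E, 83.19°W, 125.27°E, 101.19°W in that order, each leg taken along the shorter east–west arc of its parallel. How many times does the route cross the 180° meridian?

3

Leg 1: +163.81° → +131.58°, shortest Δλ = -32.23° (west) — does not cross 180°.
Leg 2: +131.58° → -83.19°, shortest Δλ = 145.23° (east) — crosses 180°.
Leg 3: -83.19° → +125.27°, shortest Δλ = -151.54° (west) — crosses 180°.
Leg 4: +125.27° → -101.19°, shortest Δλ = 133.54° (east) — crosses 180°.
Total crossings: 3.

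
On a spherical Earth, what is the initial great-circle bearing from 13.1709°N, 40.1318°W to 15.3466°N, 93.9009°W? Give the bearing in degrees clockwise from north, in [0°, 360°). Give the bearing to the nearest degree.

Δλ = -93.9009 − -40.1318 = -53.7691°.
θ = atan2( sin Δλ · cos φ₂ , cos φ₁ · sin φ₂ − sin φ₁ · cos φ₂ · cos Δλ )
  = atan2(-0.77788, 0.12783) = -80.668° → normalised to [0°, 360°): 279.332°.

279°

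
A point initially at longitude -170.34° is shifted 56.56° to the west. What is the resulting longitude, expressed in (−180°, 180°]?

Start at -170.34°; shift −56.56° → -226.90°.
-226.90° lies outside (−180°, 180°]; add 360° → +133.10°.

+133.10°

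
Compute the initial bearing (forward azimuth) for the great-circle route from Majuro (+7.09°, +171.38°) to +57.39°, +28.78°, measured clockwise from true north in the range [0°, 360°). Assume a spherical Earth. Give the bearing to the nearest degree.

Δλ = 28.78 − 171.38 = -142.60°.
θ = atan2( sin Δλ · cos φ₂ , cos φ₁ · sin φ₂ − sin φ₁ · cos φ₂ · cos Δλ )
  = atan2(-0.32733, 0.88876) = -20.218° → normalised to [0°, 360°): 339.782°.

340°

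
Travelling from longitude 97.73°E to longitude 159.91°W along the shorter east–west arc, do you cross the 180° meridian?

Yes

Naïve |-159.91 − 97.73| = 257.64° > 180°, so the shorter arc goes the other way round — across 180°.
Signed shortest Δλ = ((-159.91 − 97.73 + 180) mod 360) − 180 = 102.36°.
Going east by 102.36° from +97.73° passes through 180° before reaching -159.91°.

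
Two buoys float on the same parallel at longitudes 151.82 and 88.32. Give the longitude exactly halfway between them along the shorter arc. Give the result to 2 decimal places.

+120.07°

Signed shortest Δλ from +151.82° to +88.32° is -63.50°.
Midpoint longitude = +151.82° + (-63.50°)/2 = +151.82° − 31.75° = +120.07°.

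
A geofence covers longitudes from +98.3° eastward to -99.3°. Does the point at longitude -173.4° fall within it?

Band width going east from +98.3° to -99.3°: ((-99.3 − 98.3) mod 360) = 162.4°.
Offset of -173.4° east of the west edge: ((-173.4 − 98.3) mod 360) = 88.3°.
88.3° ≤ 162.4° ⇒ inside.

Yes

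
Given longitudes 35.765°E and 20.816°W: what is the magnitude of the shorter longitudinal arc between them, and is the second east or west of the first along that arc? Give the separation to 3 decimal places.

Raw difference: -20.816 − 35.765 = -56.581°.
Normalise into (−180°, 180°]: -56.581° stays -56.581°.
Negative ⇒ the second point lies to the west; separation 56.581°.

56.581° west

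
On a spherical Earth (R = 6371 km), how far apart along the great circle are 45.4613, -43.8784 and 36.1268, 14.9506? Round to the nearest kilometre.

Δλ = 14.9506 − -43.8784 = 58.8290°.
Δφ = 36.1268 − 45.4613 = -9.3345°.
a = sin²(Δφ/2) + cos φ₁ · cos φ₂ · sin²(Δλ/2) = 0.143268.
c = 2·atan2(√a, √(1−a)) = 0.77637 rad → d = 6371·c ≈ 4946.23 km.

4946 km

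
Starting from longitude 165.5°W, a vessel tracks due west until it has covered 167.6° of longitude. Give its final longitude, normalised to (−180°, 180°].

Start at -165.5°; shift −167.6° → -333.1°.
-333.1° lies outside (−180°, 180°]; add 360° → +26.9°.

26.9°E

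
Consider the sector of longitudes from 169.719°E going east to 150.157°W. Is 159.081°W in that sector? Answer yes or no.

Band width going east from +169.719° to -150.157°: ((-150.157 − 169.719) mod 360) = 40.124°.
Offset of -159.081° east of the west edge: ((-159.081 − 169.719) mod 360) = 31.200°.
31.200° ≤ 40.124° ⇒ inside.

Yes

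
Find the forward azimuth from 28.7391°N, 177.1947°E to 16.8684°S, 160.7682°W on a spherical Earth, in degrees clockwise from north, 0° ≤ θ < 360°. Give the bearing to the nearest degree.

152°

Δλ = -160.7682 − 177.1947 = -337.9629°; wrapped into (−180°, 180°]: 22.0371°.
θ = atan2( sin Δλ · cos φ₂ , cos φ₁ · sin φ₂ − sin φ₁ · cos φ₂ · cos Δλ )
  = atan2(0.35906, -0.68095) = 152.197° → normalised to [0°, 360°): 152.197°.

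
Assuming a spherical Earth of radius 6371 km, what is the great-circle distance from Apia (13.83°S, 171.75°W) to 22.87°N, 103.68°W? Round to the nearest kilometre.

8455 km

Δλ = -103.68 − -171.75 = 68.07°.
Δφ = 22.87 − -13.83 = 36.70°.
a = sin²(Δφ/2) + cos φ₁ · cos φ₂ · sin²(Δλ/2) = 0.379382.
c = 2·atan2(√a, √(1−a)) = 1.32716 rad → d = 6371·c ≈ 8455.31 km.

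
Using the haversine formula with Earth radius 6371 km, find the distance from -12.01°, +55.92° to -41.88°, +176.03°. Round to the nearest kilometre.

Δλ = 176.03 − 55.92 = 120.11°.
Δφ = -41.88 − -12.01 = -29.87°.
a = sin²(Δφ/2) + cos φ₁ · cos φ₂ · sin²(Δλ/2) = 0.613212.
c = 2·atan2(√a, √(1−a)) = 1.79920 rad → d = 6371·c ≈ 11462.71 km.

11463 km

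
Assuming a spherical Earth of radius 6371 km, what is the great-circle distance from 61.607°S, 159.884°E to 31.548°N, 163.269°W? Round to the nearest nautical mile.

5873 nmi

Δλ = -163.269 − 159.884 = -323.153°; wrapped into (−180°, 180°]: 36.847°.
Δφ = 31.548 − -61.607 = 93.155°.
a = sin²(Δφ/2) + cos φ₁ · cos φ₂ · sin²(Δλ/2) = 0.567994.
c = 2·atan2(√a, √(1−a)) = 1.70721 rad → d = 6371·c ≈ 10876.61 km ≈ 5872.90 nmi.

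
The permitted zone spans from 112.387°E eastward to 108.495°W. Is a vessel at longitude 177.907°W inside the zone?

Yes

Band width going east from +112.387° to -108.495°: ((-108.495 − 112.387) mod 360) = 139.118°.
Offset of -177.907° east of the west edge: ((-177.907 − 112.387) mod 360) = 69.706°.
69.706° ≤ 139.118° ⇒ inside.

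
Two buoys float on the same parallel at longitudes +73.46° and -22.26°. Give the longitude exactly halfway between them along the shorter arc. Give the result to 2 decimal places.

Signed shortest Δλ from +73.46° to -22.26° is -95.72°.
Midpoint longitude = +73.46° + (-95.72°)/2 = +73.46° − 47.86° = +25.60°.

+25.60°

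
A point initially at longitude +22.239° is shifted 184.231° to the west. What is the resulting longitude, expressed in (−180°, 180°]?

-161.992°

Start at +22.239°; shift −184.231° → -161.992°.
-161.992° already lies in (−180°, 180°].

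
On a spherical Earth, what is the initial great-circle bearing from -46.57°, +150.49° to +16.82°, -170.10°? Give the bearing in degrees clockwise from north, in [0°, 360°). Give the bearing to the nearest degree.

Δλ = -170.10 − 150.49 = -320.59°; wrapped into (−180°, 180°]: 39.41°.
θ = atan2( sin Δλ · cos φ₂ , cos φ₁ · sin φ₂ − sin φ₁ · cos φ₂ · cos Δλ )
  = atan2(0.60770, 0.73602) = 39.545° → normalised to [0°, 360°): 39.545°.

40°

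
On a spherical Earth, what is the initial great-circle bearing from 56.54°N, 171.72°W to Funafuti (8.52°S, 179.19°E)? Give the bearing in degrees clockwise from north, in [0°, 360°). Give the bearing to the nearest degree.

Δλ = 179.19 − -171.72 = 350.91°; wrapped into (−180°, 180°]: -9.09°.
θ = atan2( sin Δλ · cos φ₂ , cos φ₁ · sin φ₂ − sin φ₁ · cos φ₂ · cos Δλ )
  = atan2(-0.15624, -0.89639) = -170.113° → normalised to [0°, 360°): 189.887°.

190°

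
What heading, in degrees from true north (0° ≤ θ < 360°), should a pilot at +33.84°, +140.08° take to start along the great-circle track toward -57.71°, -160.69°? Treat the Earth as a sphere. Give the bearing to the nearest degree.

Δλ = -160.69 − 140.08 = -300.77°; wrapped into (−180°, 180°]: 59.23°.
θ = atan2( sin Δλ · cos φ₂ , cos φ₁ · sin φ₂ − sin φ₁ · cos φ₂ · cos Δλ )
  = atan2(0.45900, -0.85434) = 151.753° → normalised to [0°, 360°): 151.753°.

152°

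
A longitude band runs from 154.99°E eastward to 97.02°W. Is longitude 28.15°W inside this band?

Band width going east from +154.99° to -97.02°: ((-97.02 − 154.99) mod 360) = 107.99°.
Offset of -28.15° east of the west edge: ((-28.15 − 154.99) mod 360) = 176.86°.
176.86° > 107.99° ⇒ outside.

No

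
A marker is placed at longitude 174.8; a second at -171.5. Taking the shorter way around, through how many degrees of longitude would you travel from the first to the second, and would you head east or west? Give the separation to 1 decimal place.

Raw difference: -171.5 − 174.8 = -346.3°.
Normalise into (−180°, 180°]: -346.3° + 360° = 13.7°.
Positive ⇒ the second point lies to the east; separation 13.7°.

13.7° east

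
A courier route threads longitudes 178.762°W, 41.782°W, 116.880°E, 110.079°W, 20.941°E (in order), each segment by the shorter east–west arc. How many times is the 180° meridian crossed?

1

Leg 1: -178.762° → -41.782°, shortest Δλ = 136.98° (east) — does not cross 180°.
Leg 2: -41.782° → +116.880°, shortest Δλ = 158.662° (east) — does not cross 180°.
Leg 3: +116.880° → -110.079°, shortest Δλ = 133.041° (east) — crosses 180°.
Leg 4: -110.079° → +20.941°, shortest Δλ = 131.02° (east) — does not cross 180°.
Total crossings: 1.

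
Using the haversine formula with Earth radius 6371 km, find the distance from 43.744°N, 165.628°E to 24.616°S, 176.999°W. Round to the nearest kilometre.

7805 km

Δλ = -176.999 − 165.628 = -342.627°; wrapped into (−180°, 180°]: 17.373°.
Δφ = -24.616 − 43.744 = -68.360°.
a = sin²(Δφ/2) + cos φ₁ · cos φ₂ · sin²(Δλ/2) = 0.330594.
c = 2·atan2(√a, √(1−a)) = 1.22514 rad → d = 6371·c ≈ 7805.38 km.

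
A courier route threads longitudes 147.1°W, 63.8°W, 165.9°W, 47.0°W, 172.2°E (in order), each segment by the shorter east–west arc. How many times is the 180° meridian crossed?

1

Leg 1: -147.1° → -63.8°, shortest Δλ = 83.3° (east) — does not cross 180°.
Leg 2: -63.8° → -165.9°, shortest Δλ = -102.1° (west) — does not cross 180°.
Leg 3: -165.9° → -47.0°, shortest Δλ = 118.9° (east) — does not cross 180°.
Leg 4: -47.0° → +172.2°, shortest Δλ = -140.8° (west) — crosses 180°.
Total crossings: 1.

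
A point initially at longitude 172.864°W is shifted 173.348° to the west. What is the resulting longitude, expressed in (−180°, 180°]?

13.788°E

Start at -172.864°; shift −173.348° → -346.212°.
-346.212° lies outside (−180°, 180°]; add 360° → +13.788°.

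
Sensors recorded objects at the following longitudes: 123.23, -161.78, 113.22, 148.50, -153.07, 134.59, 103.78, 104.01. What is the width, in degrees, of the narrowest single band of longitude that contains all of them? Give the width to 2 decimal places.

Sort the longitudes: -161.78°, -153.07°, +103.78°, +104.01°, +113.22°, +123.23°, +134.59°, +148.50°.
Eastward gaps between consecutive values (wrapping around): 8.71°, 256.85°, 0.23°, 9.21°, 10.01°, 11.36°, 13.91°, 49.72°.
Largest gap = 256.85° ⇒ minimal covering band is its complement: 360° − 256.85° = 103.15°.
Band runs from +103.78° eastward to -153.07°, crossing the antimeridian.

103.15°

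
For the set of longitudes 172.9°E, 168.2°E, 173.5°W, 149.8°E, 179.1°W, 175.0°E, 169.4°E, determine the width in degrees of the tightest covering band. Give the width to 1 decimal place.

Sort the longitudes: -179.1°, -173.5°, +149.8°, +168.2°, +169.4°, +172.9°, +175.0°.
Eastward gaps between consecutive values (wrapping around): 5.6°, 323.3°, 18.4°, 1.2°, 3.5°, 2.1°, 5.9°.
Largest gap = 323.3° ⇒ minimal covering band is its complement: 360° − 323.3° = 36.7°.
Band runs from +149.8° eastward to -173.5°, crossing the antimeridian.

36.7°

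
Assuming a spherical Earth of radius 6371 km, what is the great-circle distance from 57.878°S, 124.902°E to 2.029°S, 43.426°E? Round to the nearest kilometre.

9313 km

Δλ = 43.426 − 124.902 = -81.476°.
Δφ = -2.029 − -57.878 = 55.849°.
a = sin²(Δφ/2) + cos φ₁ · cos φ₂ · sin²(Δλ/2) = 0.445625.
c = 2·atan2(√a, √(1−a)) = 1.46183 rad → d = 6371·c ≈ 9313.32 km.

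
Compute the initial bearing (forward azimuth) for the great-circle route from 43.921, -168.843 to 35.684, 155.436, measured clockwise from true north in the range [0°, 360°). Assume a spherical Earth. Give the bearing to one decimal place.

265.5°

Δλ = 155.436 − -168.843 = 324.279°; wrapped into (−180°, 180°]: -35.721°.
θ = atan2( sin Δλ · cos φ₂ , cos φ₁ · sin φ₂ − sin φ₁ · cos φ₂ · cos Δλ )
  = atan2(-0.47422, -0.03727) = -94.494° → normalised to [0°, 360°): 265.506°.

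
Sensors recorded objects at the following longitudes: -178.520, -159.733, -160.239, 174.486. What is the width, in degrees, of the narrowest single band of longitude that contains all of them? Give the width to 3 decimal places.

Sort the longitudes: -178.520°, -160.239°, -159.733°, +174.486°.
Eastward gaps between consecutive values (wrapping around): 18.281°, 0.506°, 334.219°, 6.994°.
Largest gap = 334.219° ⇒ minimal covering band is its complement: 360° − 334.219° = 25.781°.
Band runs from +174.486° eastward to -159.733°, crossing the antimeridian.

25.781°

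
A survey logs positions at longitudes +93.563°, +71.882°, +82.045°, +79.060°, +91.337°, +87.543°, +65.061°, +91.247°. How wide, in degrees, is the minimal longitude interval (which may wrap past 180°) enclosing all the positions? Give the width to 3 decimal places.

Sort the longitudes: +65.061°, +71.882°, +79.060°, +82.045°, +87.543°, +91.247°, +91.337°, +93.563°.
Eastward gaps between consecutive values (wrapping around): 6.821°, 7.178°, 2.985°, 5.498°, 3.704°, 0.090°, 2.226°, 331.498°.
Largest gap = 331.498° ⇒ minimal covering band is its complement: 360° − 331.498° = 28.502°.
Band runs from +65.061° eastward to +93.563°.

28.502°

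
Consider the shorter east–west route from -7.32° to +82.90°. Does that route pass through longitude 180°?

Signed shortest Δλ = ((82.90 − -7.32 + 180) mod 360) − 180 = 90.22°.
Going east by 90.22° from -7.32° reaches +82.90° without touching 180°.

No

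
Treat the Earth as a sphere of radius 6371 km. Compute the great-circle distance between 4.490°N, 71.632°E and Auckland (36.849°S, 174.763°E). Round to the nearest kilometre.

Δλ = 174.763 − 71.632 = 103.131°.
Δφ = -36.849 − 4.490 = -41.339°.
a = sin²(Δφ/2) + cos φ₁ · cos φ₂ · sin²(Δλ/2) = 0.614091.
c = 2·atan2(√a, √(1−a)) = 1.80101 rad → d = 6371·c ≈ 11474.22 km.

11474 km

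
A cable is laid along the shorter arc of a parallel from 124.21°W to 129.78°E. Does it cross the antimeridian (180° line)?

Yes

Naïve |129.78 − -124.21| = 253.99° > 180°, so the shorter arc goes the other way round — across 180°.
Signed shortest Δλ = ((129.78 − -124.21 + 180) mod 360) − 180 = -106.01°.
Going west by 106.01° from -124.21° passes through 180° before reaching +129.78°.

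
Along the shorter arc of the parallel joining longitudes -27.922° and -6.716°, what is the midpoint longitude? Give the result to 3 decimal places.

Signed shortest Δλ from -27.922° to -6.716° is +21.206°.
Midpoint longitude = -27.922° + (+21.206°)/2 = -27.922° + 10.603° = -17.319°.

-17.319°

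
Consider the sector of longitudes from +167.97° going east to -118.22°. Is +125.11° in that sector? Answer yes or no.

Band width going east from +167.97° to -118.22°: ((-118.22 − 167.97) mod 360) = 73.81°.
Offset of +125.11° east of the west edge: ((125.11 − 167.97) mod 360) = 317.14°.
317.14° > 73.81° ⇒ outside.

No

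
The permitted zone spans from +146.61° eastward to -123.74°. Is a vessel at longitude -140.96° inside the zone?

Yes

Band width going east from +146.61° to -123.74°: ((-123.74 − 146.61) mod 360) = 89.65°.
Offset of -140.96° east of the west edge: ((-140.96 − 146.61) mod 360) = 72.43°.
72.43° ≤ 89.65° ⇒ inside.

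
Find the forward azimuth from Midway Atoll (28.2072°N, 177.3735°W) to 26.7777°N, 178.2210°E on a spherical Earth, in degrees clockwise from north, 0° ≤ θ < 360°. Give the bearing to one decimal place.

Δλ = 178.2210 − -177.3735 = 355.5945°; wrapped into (−180°, 180°]: -4.4055°.
θ = atan2( sin Δλ · cos φ₂ , cos φ₁ · sin φ₂ − sin φ₁ · cos φ₂ · cos Δλ )
  = atan2(-0.06858, -0.02370) = -109.065° → normalised to [0°, 360°): 250.935°.

250.9°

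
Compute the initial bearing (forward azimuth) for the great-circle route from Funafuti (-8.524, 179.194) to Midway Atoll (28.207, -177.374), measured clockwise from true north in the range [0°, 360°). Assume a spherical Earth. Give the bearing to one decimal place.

5.0°

Δλ = -177.374 − 179.194 = -356.568°; wrapped into (−180°, 180°]: 3.432°.
θ = atan2( sin Δλ · cos φ₂ , cos φ₁ · sin φ₂ − sin φ₁ · cos φ₂ · cos Δλ )
  = atan2(0.05275, 0.59782) = 5.043° → normalised to [0°, 360°): 5.043°.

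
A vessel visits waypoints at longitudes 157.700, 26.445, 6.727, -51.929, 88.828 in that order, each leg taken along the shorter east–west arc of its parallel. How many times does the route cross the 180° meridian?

Leg 1: +157.700° → +26.445°, shortest Δλ = -131.255° (west) — does not cross 180°.
Leg 2: +26.445° → +6.727°, shortest Δλ = -19.718° (west) — does not cross 180°.
Leg 3: +6.727° → -51.929°, shortest Δλ = -58.656° (west) — does not cross 180°.
Leg 4: -51.929° → +88.828°, shortest Δλ = 140.757° (east) — does not cross 180°.
Total crossings: 0.

0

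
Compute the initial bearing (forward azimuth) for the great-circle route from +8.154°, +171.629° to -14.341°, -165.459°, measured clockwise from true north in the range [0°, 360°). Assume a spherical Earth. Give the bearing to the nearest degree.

Δλ = -165.459 − 171.629 = -337.088°; wrapped into (−180°, 180°]: 22.912°.
θ = atan2( sin Δλ · cos φ₂ , cos φ₁ · sin φ₂ − sin φ₁ · cos φ₂ · cos Δλ )
  = atan2(0.37719, -0.37176) = 134.585° → normalised to [0°, 360°): 134.585°.

135°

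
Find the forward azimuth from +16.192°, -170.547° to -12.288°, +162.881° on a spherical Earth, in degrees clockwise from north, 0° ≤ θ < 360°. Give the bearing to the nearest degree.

Δλ = 162.881 − -170.547 = 333.428°; wrapped into (−180°, 180°]: -26.572°.
θ = atan2( sin Δλ · cos φ₂ , cos φ₁ · sin φ₂ − sin φ₁ · cos φ₂ · cos Δλ )
  = atan2(-0.43707, -0.44807) = -135.712° → normalised to [0°, 360°): 224.288°.

224°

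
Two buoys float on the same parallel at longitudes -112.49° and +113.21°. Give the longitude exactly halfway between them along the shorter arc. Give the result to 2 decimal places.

-179.64°

Signed shortest Δλ from -112.49° to +113.21° is -134.30°.
Midpoint longitude = -112.49° + (-134.30°)/2 = -112.49° − 67.15° = -179.64°.
(The naïve average (-112.49 + +113.21)/2 = 0.36° is on the wrong side of the globe.)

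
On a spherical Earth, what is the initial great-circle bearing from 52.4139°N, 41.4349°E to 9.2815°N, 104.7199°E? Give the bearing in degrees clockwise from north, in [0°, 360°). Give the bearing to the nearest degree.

106°

Δλ = 104.7199 − 41.4349 = 63.2850°.
θ = atan2( sin Δλ · cos φ₂ , cos φ₁ · sin φ₂ − sin φ₁ · cos φ₂ · cos Δλ )
  = atan2(0.88156, -0.25320) = 106.025° → normalised to [0°, 360°): 106.025°.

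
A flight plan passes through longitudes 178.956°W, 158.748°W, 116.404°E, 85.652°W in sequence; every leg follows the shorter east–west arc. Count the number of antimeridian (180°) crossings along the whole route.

Leg 1: -178.956° → -158.748°, shortest Δλ = 20.208° (east) — does not cross 180°.
Leg 2: -158.748° → +116.404°, shortest Δλ = -84.848° (west) — crosses 180°.
Leg 3: +116.404° → -85.652°, shortest Δλ = 157.944° (east) — crosses 180°.
Total crossings: 2.

2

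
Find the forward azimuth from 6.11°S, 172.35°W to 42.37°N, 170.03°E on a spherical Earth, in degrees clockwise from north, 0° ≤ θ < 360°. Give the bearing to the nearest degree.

Δλ = 170.03 − -172.35 = 342.38°; wrapped into (−180°, 180°]: -17.62°.
θ = atan2( sin Δλ · cos φ₂ , cos φ₁ · sin φ₂ − sin φ₁ · cos φ₂ · cos Δλ )
  = atan2(-0.22364, 0.74504) = -16.708° → normalised to [0°, 360°): 343.292°.

343°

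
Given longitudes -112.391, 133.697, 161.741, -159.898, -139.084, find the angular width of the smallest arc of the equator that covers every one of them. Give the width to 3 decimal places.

113.912°

Sort the longitudes: -159.898°, -139.084°, -112.391°, +133.697°, +161.741°.
Eastward gaps between consecutive values (wrapping around): 20.814°, 26.693°, 246.088°, 28.044°, 38.361°.
Largest gap = 246.088° ⇒ minimal covering band is its complement: 360° − 246.088° = 113.912°.
Band runs from +133.697° eastward to -112.391°, crossing the antimeridian.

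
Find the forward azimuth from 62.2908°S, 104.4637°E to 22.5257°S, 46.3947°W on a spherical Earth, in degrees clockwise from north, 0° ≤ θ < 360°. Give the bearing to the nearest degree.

207°

Δλ = -46.3947 − 104.4637 = -150.8584°.
θ = atan2( sin Δλ · cos φ₂ , cos φ₁ · sin φ₂ − sin φ₁ · cos φ₂ · cos Δλ )
  = atan2(-0.44982, -0.89240) = -153.249° → normalised to [0°, 360°): 206.751°.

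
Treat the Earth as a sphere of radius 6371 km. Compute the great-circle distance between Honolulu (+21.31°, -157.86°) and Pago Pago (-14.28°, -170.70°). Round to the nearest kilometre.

4198 km

Δλ = -170.70 − -157.86 = -12.84°.
Δφ = -14.28 − 21.31 = -35.59°.
a = sin²(Δφ/2) + cos φ₁ · cos φ₂ · sin²(Δλ/2) = 0.104687.
c = 2·atan2(√a, √(1−a)) = 0.65897 rad → d = 6371·c ≈ 4198.27 km.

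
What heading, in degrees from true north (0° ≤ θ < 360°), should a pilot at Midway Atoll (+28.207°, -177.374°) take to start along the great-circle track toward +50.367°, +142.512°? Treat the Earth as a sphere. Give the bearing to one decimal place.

Δλ = 142.512 − -177.374 = 319.886°; wrapped into (−180°, 180°]: -40.114°.
θ = atan2( sin Δλ · cos φ₂ , cos φ₁ · sin φ₂ − sin φ₁ · cos φ₂ · cos Δλ )
  = atan2(-0.41098, 0.44812) = -42.525° → normalised to [0°, 360°): 317.475°.

317.5°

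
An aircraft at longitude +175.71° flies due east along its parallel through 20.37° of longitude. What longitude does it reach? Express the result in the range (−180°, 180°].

-163.92°

Start at +175.71°; shift +20.37° → +196.08°.
+196.08° lies outside (−180°, 180°]; subtract 360° → -163.92°.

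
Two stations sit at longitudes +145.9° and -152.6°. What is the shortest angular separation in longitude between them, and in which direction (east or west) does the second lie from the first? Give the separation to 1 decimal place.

Raw difference: -152.6 − 145.9 = -298.5°.
Normalise into (−180°, 180°]: -298.5° + 360° = 61.5°.
Positive ⇒ the second point lies to the east; separation 61.5°.

61.5° east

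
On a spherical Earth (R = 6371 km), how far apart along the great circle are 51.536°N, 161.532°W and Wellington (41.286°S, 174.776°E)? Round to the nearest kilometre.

10573 km

Δλ = 174.776 − -161.532 = 336.308°; wrapped into (−180°, 180°]: -23.692°.
Δφ = -41.286 − 51.536 = -92.822°.
a = sin²(Δφ/2) + cos φ₁ · cos φ₂ · sin²(Δλ/2) = 0.544313.
c = 2·atan2(√a, √(1−a)) = 1.65954 rad → d = 6371·c ≈ 10572.93 km.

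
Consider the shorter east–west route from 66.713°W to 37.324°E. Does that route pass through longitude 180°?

No

Signed shortest Δλ = ((37.324 − -66.713 + 180) mod 360) − 180 = 104.037°.
Going east by 104.037° from -66.713° reaches +37.324° without touching 180°.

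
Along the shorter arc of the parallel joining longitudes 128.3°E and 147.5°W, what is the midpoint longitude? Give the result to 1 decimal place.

170.4°E

Signed shortest Δλ from +128.3° to -147.5° is +84.2°.
Midpoint longitude = +128.3° + (+84.2°)/2 = +128.3° + 42.1° = +170.4°.
(The naïve average (+128.3 + -147.5)/2 = -9.6° is on the wrong side of the globe.)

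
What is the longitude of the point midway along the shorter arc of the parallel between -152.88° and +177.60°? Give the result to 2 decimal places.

Signed shortest Δλ from -152.88° to +177.60° is -29.52°.
Midpoint longitude = -152.88° + (-29.52°)/2 = -152.88° − 14.76° = -167.64°.
(The naïve average (-152.88 + +177.60)/2 = 12.36° is on the wrong side of the globe.)

-167.64°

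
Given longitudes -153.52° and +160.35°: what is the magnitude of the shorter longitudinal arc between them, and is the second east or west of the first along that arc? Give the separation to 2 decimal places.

Raw difference: 160.35 − -153.52 = 313.87°.
Normalise into (−180°, 180°]: 313.87° − 360° = -46.13°.
Negative ⇒ the second point lies to the west; separation 46.13°.

46.13° west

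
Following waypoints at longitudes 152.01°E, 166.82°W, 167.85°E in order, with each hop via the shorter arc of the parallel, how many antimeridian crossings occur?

Leg 1: +152.01° → -166.82°, shortest Δλ = 41.17° (east) — crosses 180°.
Leg 2: -166.82° → +167.85°, shortest Δλ = -25.33° (west) — crosses 180°.
Total crossings: 2.

2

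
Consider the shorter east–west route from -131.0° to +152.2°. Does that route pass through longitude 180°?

Yes

Naïve |152.2 − -131.0| = 283.2° > 180°, so the shorter arc goes the other way round — across 180°.
Signed shortest Δλ = ((152.2 − -131.0 + 180) mod 360) − 180 = -76.8°.
Going west by 76.8° from -131.0° passes through 180° before reaching +152.2°.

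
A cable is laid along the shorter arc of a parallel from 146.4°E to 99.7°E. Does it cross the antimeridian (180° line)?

No

Signed shortest Δλ = ((99.7 − 146.4 + 180) mod 360) − 180 = -46.7°.
Going west by 46.7° from +146.4° reaches +99.7° without touching 180°.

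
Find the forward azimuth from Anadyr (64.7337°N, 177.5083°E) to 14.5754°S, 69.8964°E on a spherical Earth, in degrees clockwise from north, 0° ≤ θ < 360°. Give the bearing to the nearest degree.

Δλ = 69.8964 − 177.5083 = -107.6119°.
θ = atan2( sin Δλ · cos φ₂ , cos φ₁ · sin φ₂ − sin φ₁ · cos φ₂ · cos Δλ )
  = atan2(-0.92245, 0.15740) = -80.317° → normalised to [0°, 360°): 279.683°.

280°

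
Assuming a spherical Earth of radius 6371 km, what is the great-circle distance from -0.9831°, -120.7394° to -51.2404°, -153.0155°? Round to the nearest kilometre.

6353 km

Δλ = -153.0155 − -120.7394 = -32.2761°.
Δφ = -51.2404 − -0.9831 = -50.2573°.
a = sin²(Δφ/2) + cos φ₁ · cos φ₂ · sin²(Δλ/2) = 0.228690.
c = 2·atan2(√a, √(1−a)) = 0.99724 rad → d = 6371·c ≈ 6353.43 km.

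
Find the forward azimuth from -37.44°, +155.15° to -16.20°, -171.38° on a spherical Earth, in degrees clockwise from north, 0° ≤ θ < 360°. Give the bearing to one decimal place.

63.4°

Δλ = -171.38 − 155.15 = -326.53°; wrapped into (−180°, 180°]: 33.47°.
θ = atan2( sin Δλ · cos φ₂ , cos φ₁ · sin φ₂ − sin φ₁ · cos φ₂ · cos Δλ )
  = atan2(0.52960, 0.26547) = 63.377° → normalised to [0°, 360°): 63.377°.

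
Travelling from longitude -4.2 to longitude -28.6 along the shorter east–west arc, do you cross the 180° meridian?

Signed shortest Δλ = ((-28.6 − -4.2 + 180) mod 360) − 180 = -24.4°.
Going west by 24.4° from -4.2° reaches -28.6° without touching 180°.

No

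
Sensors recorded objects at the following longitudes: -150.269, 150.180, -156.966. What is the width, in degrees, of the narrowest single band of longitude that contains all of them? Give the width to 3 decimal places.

Sort the longitudes: -156.966°, -150.269°, +150.180°.
Eastward gaps between consecutive values (wrapping around): 6.697°, 300.449°, 52.854°.
Largest gap = 300.449° ⇒ minimal covering band is its complement: 360° − 300.449° = 59.551°.
Band runs from +150.180° eastward to -150.269°, crossing the antimeridian.

59.551°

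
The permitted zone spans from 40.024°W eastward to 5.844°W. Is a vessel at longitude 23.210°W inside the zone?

Yes

Band width going east from -40.024° to -5.844°: ((-5.844 − -40.024) mod 360) = 34.180°.
Offset of -23.210° east of the west edge: ((-23.210 − -40.024) mod 360) = 16.814°.
16.814° ≤ 34.180° ⇒ inside.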